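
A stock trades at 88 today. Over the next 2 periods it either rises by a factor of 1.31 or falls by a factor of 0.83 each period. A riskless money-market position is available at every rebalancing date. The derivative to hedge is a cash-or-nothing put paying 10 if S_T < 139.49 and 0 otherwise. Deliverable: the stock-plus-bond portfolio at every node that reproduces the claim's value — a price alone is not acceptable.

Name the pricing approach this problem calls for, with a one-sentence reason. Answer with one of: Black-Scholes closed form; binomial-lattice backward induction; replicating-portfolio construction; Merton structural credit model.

Key observation: a price alone would not answer the question — the per-node share/bond construction on the spot-88, 1.31/0.83 tree is required, and only the replicating-portfolio method yields it.

framework: replicating-portfolio construction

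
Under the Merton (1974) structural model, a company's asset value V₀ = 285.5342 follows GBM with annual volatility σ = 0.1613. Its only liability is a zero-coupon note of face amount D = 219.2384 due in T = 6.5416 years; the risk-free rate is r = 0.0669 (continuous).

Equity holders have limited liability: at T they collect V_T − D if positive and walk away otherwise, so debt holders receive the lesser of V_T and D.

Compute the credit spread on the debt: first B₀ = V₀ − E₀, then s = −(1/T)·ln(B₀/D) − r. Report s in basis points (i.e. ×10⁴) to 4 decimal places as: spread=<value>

Work the structural quantities from V₀ = 285.5342 against face 219.2384:
d₁ = [ln(V₀/D) + (r + σ²/2)T] / (σ√T)
   = [ln(285.5342/219.2384) + (0.0669 + 0.5·0.1613²)·6.5416] / (0.1613·√6.5416)
   = [0.264202 + 0.522732] / 0.412550 = 1.907488
d₂ = d₁ − σ√T = 1.907488 − 0.412550 = 1.494938
N(d₁) = 0.971771,  N(d₂) = 0.932535,  e^(−rT) = 0.645563
E₀ = V₀·N(d₁) − D·e^(−rT)·N(d₂)
   = 285.5342·0.971771 − 219.2384·0.645563·0.932535 = 145.490323
B₀ = V₀ − E₀ = 285.5342 − 145.490323 = 140.043877
spread = −(1/T)·ln(B₀/D) − r = −(1/6.5416)·ln(140.043877/219.2384) − 0.0669 = 0.00161595
in basis points: 0.00161595 × 10⁴ = 16.1595 bp

spread=16.1595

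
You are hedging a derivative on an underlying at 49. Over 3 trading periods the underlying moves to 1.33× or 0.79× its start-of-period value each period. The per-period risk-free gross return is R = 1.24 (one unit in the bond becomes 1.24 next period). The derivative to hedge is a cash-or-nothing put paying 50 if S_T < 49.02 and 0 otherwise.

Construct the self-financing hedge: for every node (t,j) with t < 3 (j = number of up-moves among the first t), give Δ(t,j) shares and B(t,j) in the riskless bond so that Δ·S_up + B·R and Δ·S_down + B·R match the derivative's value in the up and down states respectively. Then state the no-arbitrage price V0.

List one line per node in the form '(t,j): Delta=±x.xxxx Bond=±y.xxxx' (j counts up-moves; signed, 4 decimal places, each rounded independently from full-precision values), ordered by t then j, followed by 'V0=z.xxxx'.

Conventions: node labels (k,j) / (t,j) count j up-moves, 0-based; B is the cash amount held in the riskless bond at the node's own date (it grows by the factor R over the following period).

Arbitrage-free pricing uses the up-move probability p* = (R−d)/(u−d) = 0.8333, discounting each step at R = 1.24.
At maturity the claim pays: V(3,0)=50.0000, V(3,1)=50.0000, V(3,2)=0.0000, V(3,3)=0.0000
Node (2,0) S=30.5809: V=(p*·50.0000+(1−p*)·50.0000)/1.24=40.3226; Δ=(50.0000−50.0000)/(40.6726−24.1589)=0.0000; B=V−Δ·S=40.3226
Node (2,1) S=51.4843: V=(p*·0.0000+(1−p*)·50.0000)/1.24=6.7204; Δ=(0.0000−50.0000)/(68.4741−40.6726)=-1.7985; B=V−Δ·S=99.3130
Node (2,2) S=86.6761: V=(p*·0.0000+(1−p*)·0.0000)/1.24=0.0000; Δ=(0.0000−0.0000)/(115.2792−68.4741)=0.0000; B=V−Δ·S=0.0000
Node (1,0) S=38.7100: V=(p*·6.7204+(1−p*)·40.3226)/1.24=9.9361; Δ=(6.7204−40.3226)/(51.4843−30.5809)=-1.6075; B=V−Δ·S=72.1623
Node (1,1) S=65.1700: V=(p*·0.0000+(1−p*)·6.7204)/1.24=0.9033; Δ=(0.0000−6.7204)/(86.6761−51.4843)=-0.1910; B=V−Δ·S=13.3485
Node (0,0) S=49.0000: V=(p*·0.9033+(1−p*)·9.9361)/1.24=1.9425; Δ=(0.9033−9.9361)/(65.1700−38.7100)=-0.3414; B=V−Δ·S=18.6700
As a check, the time-0 holding Δ(0,0)·S0 + B(0,0) comes to 1.9425 — exactly V0.

(0,0): Delta=-0.3414 Bond=18.6700
(1,0): Delta=-1.6075 Bond=72.1623
(1,1): Delta=-0.1910 Bond=13.3485
(2,0): Delta=0.0000 Bond=40.3226
(2,1): Delta=-1.7985 Bond=99.3130
(2,2): Delta=0.0000 Bond=0.0000
V0=1.9425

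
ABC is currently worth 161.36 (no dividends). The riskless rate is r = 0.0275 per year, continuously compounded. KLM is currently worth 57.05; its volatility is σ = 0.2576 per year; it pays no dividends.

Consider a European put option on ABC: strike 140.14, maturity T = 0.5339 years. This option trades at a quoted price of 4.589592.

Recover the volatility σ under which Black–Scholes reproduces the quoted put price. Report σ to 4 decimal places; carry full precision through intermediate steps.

At σ = 0.3003 the Black–Scholes value reproduces the quote:
σ√T = 0.3003·√0.5339 = 0.219425
d₁ = (ln(S/K) + (r+σ²/2)T) / (σ√T) = (ln(161.36/140.14) + (0.0275+0.3003²/2)·0.5339) / 0.219425 = (0.140996 + 0.038756) / 0.219425 = 0.819196
d₂ = d₁ − σ√T = 0.819196 − 0.219425 = 0.599772
e^{−rT} = 0.985425
N(−d₁) = 0.206337,  N(−d₂) = 0.274329
V = K·e^{−rT}·N(−d₂) − S·N(−d₁) = 37.884168 − 33.294576 = 4.589592 (the observed quote) — the price is monotone increasing in volatility, hence this σ is the only solution

sigma = 0.3003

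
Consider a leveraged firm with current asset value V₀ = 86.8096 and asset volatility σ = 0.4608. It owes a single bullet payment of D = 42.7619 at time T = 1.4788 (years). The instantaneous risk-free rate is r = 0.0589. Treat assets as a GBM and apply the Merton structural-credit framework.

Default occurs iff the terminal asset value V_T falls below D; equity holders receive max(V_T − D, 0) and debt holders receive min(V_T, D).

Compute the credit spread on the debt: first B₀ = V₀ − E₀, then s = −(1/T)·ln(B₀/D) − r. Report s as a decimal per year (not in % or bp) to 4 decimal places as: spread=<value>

Apply the equity-as-call identities (strike 42.7619, horizon 1.4788 years):
d₁ = [ln(V₀/D) + (r + σ²/2)T] / (σ√T)
   = [ln(86.8096/42.7619) + (0.0589 + 0.5·0.4608²)·1.4788] / (0.4608·√1.4788)
   = [0.708070 + 0.244103] / 0.560360 = 1.699216
d₂ = d₁ − σ√T = 1.699216 − 0.560360 = 1.138856
N(d₁) = 0.955361,  N(d₂) = 0.872618,  e^(−rT) = 0.916584
E₀ = V₀·N(d₁) − D·e^(−rT)·N(d₂)
   = 86.8096·0.955361 − 42.7619·0.916584·0.872618 = 48.732310
B₀ = V₀ − E₀ = 86.8096 − 48.732310 = 38.077290
spread = −(1/T)·ln(B₀/D) − r = −(1/1.4788)·ln(38.077290/42.7619) − 0.0589 = 0.01956191

spread=0.0196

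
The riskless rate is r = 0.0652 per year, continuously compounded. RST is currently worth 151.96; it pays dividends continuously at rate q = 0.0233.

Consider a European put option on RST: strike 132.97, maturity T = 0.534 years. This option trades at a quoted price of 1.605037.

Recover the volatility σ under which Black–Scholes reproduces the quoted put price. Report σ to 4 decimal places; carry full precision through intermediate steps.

sigma = 0.2052

At σ = 0.2052 the Black–Scholes value reproduces the quote:
σ√T = 0.2052·√0.534 = 0.149951
d₁ = (ln(S/K) + (r−q+σ²/2)T) / (σ√T) = (ln(151.96/132.97) + (0.0652−0.0233+0.2052²/2)·0.534) / 0.149951 = (0.133494 + 0.033617) / 0.149951 = 1.114441
d₂ = d₁ − σ√T = 1.114441 − 0.149951 = 0.964490
e^{−rT} = 0.965782
e^{−qT} = 0.987635
N(−d₁) = 0.132545,  N(−d₂) = 0.167400
V = K·e^{−rT}·N(−d₂) − S·e^{−qT}·N(−d₁) = 21.497535 − 19.892498 = 1.605037 (matching the quote); vega is positive throughout, so no other σ reproduces this price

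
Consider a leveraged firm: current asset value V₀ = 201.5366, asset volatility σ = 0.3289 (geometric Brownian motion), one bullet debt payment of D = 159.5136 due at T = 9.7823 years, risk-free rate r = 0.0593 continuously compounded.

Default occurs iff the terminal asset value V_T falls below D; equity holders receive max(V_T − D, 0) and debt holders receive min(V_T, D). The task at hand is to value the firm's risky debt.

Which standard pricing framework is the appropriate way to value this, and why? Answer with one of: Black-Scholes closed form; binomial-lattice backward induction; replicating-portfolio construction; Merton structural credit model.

framework: Merton structural credit model

Key observation: assets follow a GBM and default happens iff V_T < 159.5136; valuing claims on that split (equity as a call, risky debt as the residual) is the structural model's definition.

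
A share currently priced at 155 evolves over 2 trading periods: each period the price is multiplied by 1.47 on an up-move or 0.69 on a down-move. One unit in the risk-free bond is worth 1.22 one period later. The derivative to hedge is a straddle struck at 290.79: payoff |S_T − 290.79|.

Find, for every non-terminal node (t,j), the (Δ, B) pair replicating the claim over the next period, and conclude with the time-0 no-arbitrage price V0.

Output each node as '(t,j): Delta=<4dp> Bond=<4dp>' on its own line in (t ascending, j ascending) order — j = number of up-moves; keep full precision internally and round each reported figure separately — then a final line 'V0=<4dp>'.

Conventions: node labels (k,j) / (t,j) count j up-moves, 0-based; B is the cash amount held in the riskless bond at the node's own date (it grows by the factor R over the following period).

(0,0): Delta=-0.5932 Bond=159.7116
(1,0): Delta=-1.0000 Bond=238.3525
(1,1): Delta=-0.5032 Bond=174.3273
V0=67.7613

Under the risk-neutral measure, an up-move has probability p* = (R−d)/(u−d) = 0.6795 and values discount at R = 1.22.
Payoffs at expiry: V(2,0)=216.9945, V(2,1)=133.5735, V(2,2)=44.1495
  t=1,j=0: stock 106.9500 → up 157.2165 (V=133.5735), down 73.7955 (V=216.9945). Price 131.4025; hedge Δ=-1.0000, bond B=238.3525.
  t=1,j=1: stock 227.8500 → up 334.9395 (V=44.1495), down 157.2165 (V=133.5735). Price 59.6812; hedge Δ=-0.5032, bond B=174.3273.
  t=0,j=0: stock 155.0000 → up 227.8500 (V=59.6812), down 106.9500 (V=131.4025). Price 67.7613; hedge Δ=-0.5932, bond B=159.7116.
Sanity check at the root: Δ(0,0)·S0 + B(0,0) reproduces V0 = 67.7613.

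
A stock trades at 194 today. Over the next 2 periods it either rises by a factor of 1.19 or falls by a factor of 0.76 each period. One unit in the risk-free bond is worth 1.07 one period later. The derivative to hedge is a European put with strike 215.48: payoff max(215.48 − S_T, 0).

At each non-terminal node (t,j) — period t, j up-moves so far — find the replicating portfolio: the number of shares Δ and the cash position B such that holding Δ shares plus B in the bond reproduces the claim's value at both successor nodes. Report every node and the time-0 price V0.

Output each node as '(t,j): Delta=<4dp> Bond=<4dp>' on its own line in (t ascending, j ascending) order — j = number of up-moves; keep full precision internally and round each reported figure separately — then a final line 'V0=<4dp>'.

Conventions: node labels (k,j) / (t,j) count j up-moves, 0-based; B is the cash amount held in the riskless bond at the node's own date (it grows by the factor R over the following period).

(0,0): Delta=-0.5215 Bond=122.2744
(1,0): Delta=-1.0000 Bond=201.3832
(1,1): Delta=-0.4032 Bond=103.5241
V0=21.1028

The replicating-portfolio and risk-neutral prices coincide; use p* = (1.07−0.76)/(1.19−0.76) = 0.7209 for the latter.
Expiry values: V(2,0)=103.4256, V(2,1)=40.0264, V(2,2)=0.0000
Node (1,0) S=147.4400: V=(p*·40.0264+(1−p*)·103.4256)/1.07=53.9432; Δ=(40.0264−103.4256)/(175.4536−112.0544)=-1.0000; B=V−Δ·S=201.3832
Node (1,1) S=230.8600: V=(p*·0.0000+(1−p*)·40.0264)/1.07=10.4394; Δ=(0.0000−40.0264)/(274.7234−175.4536)=-0.4032; B=V−Δ·S=103.5241
Node (0,0) S=194.0000: V=(p*·10.4394+(1−p*)·53.9432)/1.07=21.1028; Δ=(10.4394−53.9432)/(230.8600−147.4400)=-0.5215; B=V−Δ·S=122.2744
As a check, the time-0 holding Δ(0,0)·S0 + B(0,0) comes to 21.1028 — exactly V0.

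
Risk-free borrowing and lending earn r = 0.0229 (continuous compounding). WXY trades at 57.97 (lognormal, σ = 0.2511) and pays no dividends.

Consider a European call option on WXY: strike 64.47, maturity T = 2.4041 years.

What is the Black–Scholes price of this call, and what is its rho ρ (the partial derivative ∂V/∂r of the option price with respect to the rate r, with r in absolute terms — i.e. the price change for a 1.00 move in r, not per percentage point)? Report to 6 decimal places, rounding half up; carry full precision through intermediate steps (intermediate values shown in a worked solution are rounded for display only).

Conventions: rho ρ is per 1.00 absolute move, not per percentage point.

price = 7.737615
ρ = 54.587258

σ√T = 0.2511·√2.4041 = 0.389335
d₁ = (ln(S/K) + (r+σ²/2)T) / (σ√T) = (ln(57.97/64.47) + (0.0229+0.2511²/2)·2.4041) / 0.389335 = (-0.106274 + 0.130845) / 0.389335 = 0.063108
d₂ = d₁ − σ√T = 0.063108 − 0.389335 = -0.326226
e^{−rT} = 0.946434
N(d₁) = 0.525160,  N(d₂) = 0.372127
Call price V = S·N(d₁) − K·e^{−rT}·N(d₂) = 30.443517 − 22.705902 = 7.737615
ρ = K·T·e^{−rT}·N(d₂) = 54.587258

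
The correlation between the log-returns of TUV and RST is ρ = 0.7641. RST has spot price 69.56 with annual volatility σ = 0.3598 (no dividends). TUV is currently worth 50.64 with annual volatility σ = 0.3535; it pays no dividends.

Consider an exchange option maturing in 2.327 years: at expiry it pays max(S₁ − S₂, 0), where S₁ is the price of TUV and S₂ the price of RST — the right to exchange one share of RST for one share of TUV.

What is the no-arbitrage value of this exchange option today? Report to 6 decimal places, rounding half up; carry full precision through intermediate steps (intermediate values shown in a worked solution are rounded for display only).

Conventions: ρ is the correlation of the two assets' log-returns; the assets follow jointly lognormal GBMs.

exchange price = 2.417650

σ_eff = √(σ₁² + σ₂² − 2ρσ₁σ₂) = √(0.3535² + 0.3598² − 2·0.7641·0.3535·0.3598) = 0.245046
d₁ = (ln(S₁/S₂) + (q₂ − q₁ + σ_eff²/2)T) / (σ_eff√T) = (ln(50.64/69.56) + (0.0 − 0.0 + 0.030024)·2.327) / 0.373806 = -0.662329
d₂ = d₁ − σ_eff√T = -0.662329 − 0.373806 = -1.036135
N(d₁) = 0.253880,  N(d₂) = 0.150070
V = S₁·e^{−q₁T}·N(d₁) − S₂·e^{−q₂T}·N(d₂) = 12.856488 − 10.438839 = 2.417650
Key observation: pricing in RST-units makes this a unit-strike call on the ratio S₁/S₂ — the risk-free rate cancels and cannot affect the value.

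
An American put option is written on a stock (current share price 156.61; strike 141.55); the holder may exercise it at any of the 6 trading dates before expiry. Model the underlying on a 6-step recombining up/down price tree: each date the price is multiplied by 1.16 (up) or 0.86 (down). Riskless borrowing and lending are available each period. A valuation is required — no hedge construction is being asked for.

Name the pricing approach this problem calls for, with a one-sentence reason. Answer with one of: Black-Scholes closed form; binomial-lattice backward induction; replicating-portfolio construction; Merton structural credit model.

Key observation: the exercise right at every one of the 6 steps is what matters: each node needs max(141.55 − S, continuation), which only the stepwise tree valuation starting from spot 156.61 delivers.

framework: binomial-lattice backward induction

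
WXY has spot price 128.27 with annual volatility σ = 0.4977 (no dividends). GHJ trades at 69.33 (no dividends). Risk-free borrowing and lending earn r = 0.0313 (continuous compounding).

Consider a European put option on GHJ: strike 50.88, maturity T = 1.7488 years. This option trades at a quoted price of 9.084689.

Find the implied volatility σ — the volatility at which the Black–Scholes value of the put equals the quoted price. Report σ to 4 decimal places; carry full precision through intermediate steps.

At σ = 0.5917 the Black–Scholes value reproduces the quote:
σ√T = 0.5917·√1.7488 = 0.782477
d₁ = (ln(S/K) + (r+σ²/2)T) / (σ√T) = (ln(69.33/50.88) + (0.0313+0.5917²/2)·1.7488) / 0.782477 = (0.309408 + 0.360873) / 0.782477 = 0.856613
d₂ = d₁ − σ√T = 0.856613 − 0.782477 = 0.074136
e^{−rT} = 0.946734
N(−d₁) = 0.195829,  N(−d₂) = 0.470451
V = K·e^{−rT}·N(−d₂) − S·N(−d₁) = 22.661532 − 13.576843 = 9.084689 (matching the quote); vega is positive throughout, so no other σ reproduces this price

sigma = 0.5917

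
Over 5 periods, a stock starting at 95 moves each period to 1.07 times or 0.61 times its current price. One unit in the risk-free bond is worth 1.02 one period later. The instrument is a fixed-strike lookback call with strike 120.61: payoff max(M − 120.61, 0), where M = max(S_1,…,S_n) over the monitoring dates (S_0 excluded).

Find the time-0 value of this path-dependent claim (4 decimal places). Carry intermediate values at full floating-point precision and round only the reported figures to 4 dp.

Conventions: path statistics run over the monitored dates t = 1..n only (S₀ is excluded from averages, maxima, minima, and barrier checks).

price = 6.6793

Risk-neutral up-probability p* = (R−d)/(u−d) = (1.02−0.61)/(1.07−0.61) = 0.8913; the claim prices as the p*-weighted sum of path payoffs discounted by R^5.
Enumerate all 2^5 = 32 price paths (U = up ×1.07, D = down ×0.61); each path with k up-moves has probability p*^k·(1−p*)^(5−k).
DDDDD: M=57.9500, payoff=0.0000, prob=0.000015
UDDDD: M=101.6500, payoff=0.0000, prob=0.000124
DUDDD: M=62.0065, payoff=0.0000, prob=0.000124
UUDDD: M=108.7655, payoff=0.0000, prob=0.001020
DDUDD: M=57.9500, payoff=0.0000, prob=0.000124
UDUDD: M=101.6500, payoff=0.0000, prob=0.001020
DUUDD: M=66.3470, payoff=0.0000, prob=0.001020
UUUDD: M=116.3791, payoff=0.0000, prob=0.008366
DDDUD: M=57.9500, payoff=0.0000, prob=0.000124
UDDUD: M=101.6500, payoff=0.0000, prob=0.001020
DUDUD: M=62.0065, payoff=0.0000, prob=0.001020
UUDUD: M=108.7655, payoff=0.0000, prob=0.008366
DDUUD: M=57.9500, payoff=0.0000, prob=0.001020
UDUUD: M=101.6500, payoff=0.0000, prob=0.008366
DUUUD: M=70.9912, payoff=0.0000, prob=0.008366
UUUUD: M=124.5256, payoff=3.9156, prob=0.068599
DDDDU: M=57.9500, payoff=0.0000, prob=0.000124
UDDDU: M=101.6500, payoff=0.0000, prob=0.001020
DUDDU: M=62.0065, payoff=0.0000, prob=0.001020
UUDDU: M=108.7655, payoff=0.0000, prob=0.008366
DDUDU: M=57.9500, payoff=0.0000, prob=0.001020
UDUDU: M=101.6500, payoff=0.0000, prob=0.008366
DUUDU: M=66.3470, payoff=0.0000, prob=0.008366
UUUDU: M=116.3791, payoff=0.0000, prob=0.068599
DDDUU: M=57.9500, payoff=0.0000, prob=0.001020
UDDUU: M=101.6500, payoff=0.0000, prob=0.008366
DUDUU: M=62.0065, payoff=0.0000, prob=0.008366
UUDUU: M=108.7655, payoff=0.0000, prob=0.068599
DDUUU: M=57.9500, payoff=0.0000, prob=0.008366
UDUUU: M=101.6500, payoff=0.0000, prob=0.068599
DUUUU: M=75.9606, payoff=0.0000, prob=0.068599
UUUUU: M=133.2424, payoff=12.6324, prob=0.562510
Price = Σ prob·payoff / R^5 = 7.374464 / 1.104081 = 6.6793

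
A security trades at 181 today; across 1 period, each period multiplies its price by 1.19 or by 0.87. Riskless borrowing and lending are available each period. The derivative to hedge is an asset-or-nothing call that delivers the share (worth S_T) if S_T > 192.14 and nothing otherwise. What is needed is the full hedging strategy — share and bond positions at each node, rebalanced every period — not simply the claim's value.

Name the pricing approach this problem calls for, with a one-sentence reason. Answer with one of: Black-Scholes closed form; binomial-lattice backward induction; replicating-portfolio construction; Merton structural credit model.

Key observation: the task asks for the hedge itself — share and bond holdings at every node of the 1-period tree on spot 181 with factors 1.19/0.87 — which is exactly what the replicating-portfolio construction produces.

framework: replicating-portfolio construction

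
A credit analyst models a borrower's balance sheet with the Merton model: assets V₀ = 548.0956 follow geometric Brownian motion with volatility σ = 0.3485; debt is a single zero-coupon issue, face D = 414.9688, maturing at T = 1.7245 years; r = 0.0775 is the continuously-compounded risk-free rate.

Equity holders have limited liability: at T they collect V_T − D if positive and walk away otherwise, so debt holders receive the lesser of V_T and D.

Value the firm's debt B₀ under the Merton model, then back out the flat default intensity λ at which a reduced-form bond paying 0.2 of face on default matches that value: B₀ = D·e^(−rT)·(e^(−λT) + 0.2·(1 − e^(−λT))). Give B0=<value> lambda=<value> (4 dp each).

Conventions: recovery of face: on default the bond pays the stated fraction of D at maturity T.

With assets at 548.0956 and a single debt payment of 414.9688 at 1.7245 years:
d₁ = [ln(V₀/D) + (r + σ²/2)T] / (σ√T)
   = [ln(548.0956/414.9688) + (0.0775 + 0.5·0.3485²)·1.7245] / (0.3485·√1.7245)
   = [0.278246 + 0.238371] / 0.457651 = 1.128846
d₂ = d₁ − σ√T = 1.128846 − 0.457651 = 0.671195
N(d₁) = 0.870519,  N(d₂) = 0.748952,  e^(−rT) = 0.874897
E₀ = V₀·N(d₁) − D·e^(−rT)·N(d₂)
   = 548.0956·0.870519 − 414.9688·0.874897·0.748952 = 205.216630
B₀ = V₀ − E₀ = 548.0956 − 205.216630 = 342.878970
e^(−λT) = (B₀·e^(rT)/D − 0.2)/(1 − 0.2) = (342.8790·1.142991/414.9688 − 0.2)/0.8 = 0.93053365
λ = −ln(0.93053365)/1.7245 = 0.041750

B0=342.8790 lambda=0.0417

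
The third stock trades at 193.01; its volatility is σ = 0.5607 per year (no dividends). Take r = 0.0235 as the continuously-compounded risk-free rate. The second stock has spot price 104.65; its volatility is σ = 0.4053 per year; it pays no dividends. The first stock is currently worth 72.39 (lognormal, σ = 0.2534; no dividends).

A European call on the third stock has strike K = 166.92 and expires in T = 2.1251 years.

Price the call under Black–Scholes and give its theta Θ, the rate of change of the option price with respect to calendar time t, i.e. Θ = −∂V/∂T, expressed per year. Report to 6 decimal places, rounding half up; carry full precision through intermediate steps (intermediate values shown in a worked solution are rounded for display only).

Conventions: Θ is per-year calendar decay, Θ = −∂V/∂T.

σ√T = 0.5607·√2.1251 = 0.817373
d₁ = (ln(S/K) + (r+σ²/2)T) / (σ√T) = (ln(193.01/166.92) + (0.0235+0.5607²/2)·2.1251) / 0.817373 = (0.145227 + 0.383989) / 0.817373 = 0.647460
d₂ = d₁ − σ√T = 0.647460 − 0.817373 = -0.169913
e^{−rT} = 0.951287
N(d₁) = 0.741333,  N(d₂) = 0.432539
Call price V = S·N(d₁) − K·e^{−rT}·N(d₂) = 143.084669 − 68.682397 = 74.402272
φ(d₁) = (1/√(2π))·e^{−d₁²/2} = 0.323505
Θ = −S·φ(d₁)·σ/(2√T) − r·K·e^{−rT}·N(d₂) = −12.008026 − 1.614036 = -13.622062

price = 74.402272
Θ = -13.622062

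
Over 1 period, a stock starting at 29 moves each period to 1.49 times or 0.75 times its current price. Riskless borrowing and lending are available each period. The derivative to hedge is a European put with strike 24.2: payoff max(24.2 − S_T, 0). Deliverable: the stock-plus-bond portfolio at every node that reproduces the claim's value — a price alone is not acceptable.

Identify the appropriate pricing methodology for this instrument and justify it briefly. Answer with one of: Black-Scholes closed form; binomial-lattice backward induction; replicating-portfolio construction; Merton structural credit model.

framework: replicating-portfolio construction

Key observation: the task asks for the hedge itself — share and bond holdings at every node of the 1-period tree on spot 29 with factors 1.49/0.75 — which is exactly what the replicating-portfolio construction produces.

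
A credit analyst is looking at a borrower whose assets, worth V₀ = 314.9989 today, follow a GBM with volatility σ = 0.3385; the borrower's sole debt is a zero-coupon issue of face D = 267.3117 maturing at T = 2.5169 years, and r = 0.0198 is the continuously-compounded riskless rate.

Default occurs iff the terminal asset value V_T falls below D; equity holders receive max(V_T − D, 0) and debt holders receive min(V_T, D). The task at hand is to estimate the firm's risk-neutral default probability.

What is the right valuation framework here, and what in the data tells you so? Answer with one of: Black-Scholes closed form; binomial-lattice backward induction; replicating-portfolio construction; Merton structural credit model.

framework: Merton structural credit model

Key observation: with the firm-asset dynamics (V₀ = 314.9989) and a single zero-coupon liability of face 267.3117 given, debt value, spread, and default probability all derive from the option view of the balance sheet.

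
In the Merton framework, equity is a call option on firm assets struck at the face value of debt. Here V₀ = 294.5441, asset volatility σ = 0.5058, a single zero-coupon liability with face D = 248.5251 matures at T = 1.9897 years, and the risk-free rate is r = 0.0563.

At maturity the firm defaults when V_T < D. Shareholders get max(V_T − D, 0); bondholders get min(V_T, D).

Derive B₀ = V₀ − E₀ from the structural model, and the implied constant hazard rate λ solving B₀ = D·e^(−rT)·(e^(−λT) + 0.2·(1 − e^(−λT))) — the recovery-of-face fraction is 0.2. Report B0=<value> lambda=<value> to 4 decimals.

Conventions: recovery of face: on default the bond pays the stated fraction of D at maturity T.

Work the structural quantities from V₀ = 294.5441 against face 248.5251:
d₁ = [ln(V₀/D) + (r + σ²/2)T] / (σ√T)
   = [ln(294.5441/248.5251) + (0.0563 + 0.5·0.5058²)·1.9897] / (0.5058·√1.9897)
   = [0.169885 + 0.366536] / 0.713465 = 0.751853
d₂ = d₁ − σ√T = 0.751853 − 0.713465 = 0.038389
N(d₁) = 0.773930,  N(d₂) = 0.515311,  e^(−rT) = 0.894026
E₀ = V₀·N(d₁) − D·e^(−rT)·N(d₂)
   = 294.5441·0.773930 − 248.5251·0.894026·0.515311 = 113.460718
B₀ = V₀ − E₀ = 294.5441 − 113.460718 = 181.083382
e^(−λT) = (B₀·e^(rT)/D − 0.2)/(1 − 0.2) = (181.0834·1.118535/248.5251 − 0.2)/0.8 = 0.76875115
λ = −ln(0.76875115)/1.9897 = 0.132175

B0=181.0834 lambda=0.1322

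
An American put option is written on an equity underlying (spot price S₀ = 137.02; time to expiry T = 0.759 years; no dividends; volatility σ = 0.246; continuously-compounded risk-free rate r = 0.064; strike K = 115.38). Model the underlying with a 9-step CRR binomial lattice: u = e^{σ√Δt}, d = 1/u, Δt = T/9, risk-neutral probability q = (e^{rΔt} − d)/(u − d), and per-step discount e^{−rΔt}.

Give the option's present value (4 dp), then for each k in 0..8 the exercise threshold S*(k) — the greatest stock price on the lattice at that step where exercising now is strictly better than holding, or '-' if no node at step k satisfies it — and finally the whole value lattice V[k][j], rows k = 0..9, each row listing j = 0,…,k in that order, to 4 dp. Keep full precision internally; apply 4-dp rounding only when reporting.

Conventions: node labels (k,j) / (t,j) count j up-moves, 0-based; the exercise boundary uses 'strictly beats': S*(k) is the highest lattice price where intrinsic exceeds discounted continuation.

params: Δt=0.08433 u=1.07405 d=0.93105 q=0.51999 e^(-rΔt)=0.99462
t_9 payoffs: 43.3432 32.2792 19.5158 4.7922 0.0000 0.0000 0.0000 0.0000 0.0000 0.0000
t_8: node(8,0) S=77.3713 payoff=38.0087 vs cont=37.3876 → 38.0087 [stop]  node(8,1) S=89.2546 payoff=26.1254 vs cont=25.5043 → 26.1254 [stop]  node(8,2) S=102.9632 payoff=12.4168 vs cont=11.7958 → 12.4168 [stop]  node(8,3) S=118.7772 payoff=0.0000 vs cont=2.2879 → 2.2879 [wait]  node(8,4) S=137.0200 payoff=0.0000 vs cont=0.0000 → 0.0000 [wait]  node(8,5) S=158.0647 payoff=0.0000 vs cont=0.0000 → 0.0000 [wait]  node(8,6) S=182.3417 payoff=0.0000 vs cont=0.0000 → 0.0000 [wait]  node(8,7) S=210.3474 payoff=0.0000 vs cont=0.0000 → 0.0000 [wait]  node(8,8) S=242.6544 payoff=0.0000 vs cont=0.0000 → 0.0000 [wait]  ⇒ S*(8)=102.9632
t_7: node(7,0) S=83.1008 payoff=32.2792 vs cont=31.6581 → 32.2792 [stop]  node(7,1) S=95.8642 payoff=19.5158 vs cont=18.8948 → 19.5158 [stop]  node(7,2) S=110.5878 payoff=4.7922 vs cont=7.1114 → 7.1114 [wait]  node(7,3) S=127.5729 payoff=0.0000 vs cont=1.0923 → 1.0923 [wait]  node(7,4) S=147.1667 payoff=0.0000 vs cont=0.0000 → 0.0000 [wait]  node(7,5) S=169.7698 payoff=0.0000 vs cont=0.0000 → 0.0000 [wait]  node(7,6) S=195.8446 payoff=0.0000 vs cont=0.0000 → 0.0000 [wait]  node(7,7) S=225.9241 payoff=0.0000 vs cont=0.0000 → 0.0000 [wait]  ⇒ S*(7)=95.8642
t_6: node(6,0) S=89.2546 payoff=26.1254 vs cont=25.5043 → 26.1254 [stop]  node(6,1) S=102.9632 payoff=12.4168 vs cont=12.9952 → 12.9952 [wait]  node(6,2) S=118.7772 payoff=0.0000 vs cont=3.9600 → 3.9600 [wait]  node(6,3) S=137.0200 payoff=0.0000 vs cont=0.5215 → 0.5215 [wait]  node(6,4) S=158.0647 payoff=0.0000 vs cont=0.0000 → 0.0000 [wait]  node(6,5) S=182.3417 payoff=0.0000 vs cont=0.0000 → 0.0000 [wait]  node(6,6) S=210.3474 payoff=0.0000 vs cont=0.0000 → 0.0000 [wait]  ⇒ S*(6)=89.2546
t_5: node(5,0) S=95.8642 payoff=19.5158 vs cont=19.1939 → 19.5158 [stop]  node(5,1) S=110.5878 payoff=4.7922 vs cont=8.2523 → 8.2523 [wait]  node(5,2) S=127.5729 payoff=0.0000 vs cont=2.1603 → 2.1603 [wait]  node(5,3) S=147.1667 payoff=0.0000 vs cont=0.2490 → 0.2490 [wait]  node(5,4) S=169.7698 payoff=0.0000 vs cont=0.0000 → 0.0000 [wait]  node(5,5) S=195.8446 payoff=0.0000 vs cont=0.0000 → 0.0000 [wait]  ⇒ S*(5)=95.8642
t_4: node(4,0) S=102.9632 payoff=12.4168 vs cont=13.5854 → 13.5854 [wait]  node(4,1) S=118.7772 payoff=0.0000 vs cont=5.0572 → 5.0572 [wait]  node(4,2) S=137.0200 payoff=0.0000 vs cont=1.1602 → 1.1602 [wait]  node(4,3) S=158.0647 payoff=0.0000 vs cont=0.1189 → 0.1189 [wait]  node(4,4) S=182.3417 payoff=0.0000 vs cont=0.0000 → 0.0000 [wait]  ⇒ S*(4)=-
t_3: node(3,0) S=110.5878 payoff=4.7922 vs cont=9.1015 → 9.1015 [wait]  node(3,1) S=127.5729 payoff=0.0000 vs cont=3.0144 → 3.0144 [wait]  node(3,2) S=147.1667 payoff=0.0000 vs cont=0.6154 → 0.6154 [wait]  node(3,3) S=169.7698 payoff=0.0000 vs cont=0.0567 → 0.0567 [wait]  ⇒ S*(3)=-
t_2: node(2,0) S=118.7772 payoff=0.0000 vs cont=5.9043 → 5.9043 [wait]  node(2,1) S=137.0200 payoff=0.0000 vs cont=1.7574 → 1.7574 [wait]  node(2,2) S=158.0647 payoff=0.0000 vs cont=0.3231 → 0.3231 [wait]  ⇒ S*(2)=-
t_1: node(1,0) S=127.5729 payoff=0.0000 vs cont=3.7278 → 3.7278 [wait]  node(1,1) S=147.1667 payoff=0.0000 vs cont=1.0062 → 1.0062 [wait]  ⇒ S*(1)=-
t_0: node(0,0) S=137.0200 payoff=0.0000 vs cont=2.3001 → 2.3001 [wait]  ⇒ S*(0)=-

price = 2.3001
boundary = - - - - - 95.8642 89.2546 95.8642 102.9632
tree:
2.3001
3.7278 1.0062
5.9043 1.7574 0.3231
9.1015 3.0144 0.6154 0.0567
13.5854 5.0572 1.1602 0.1189 0.0000
19.5158 8.2523 2.1603 0.2490 0.0000 0.0000
26.1254 12.9952 3.9600 0.5215 0.0000 0.0000 0.0000
32.2792 19.5158 7.1114 1.0923 0.0000 0.0000 0.0000 0.0000
38.0087 26.1254 12.4168 2.2879 0.0000 0.0000 0.0000 0.0000 0.0000
43.3432 32.2792 19.5158 4.7922 0.0000 0.0000 0.0000 0.0000 0.0000 0.0000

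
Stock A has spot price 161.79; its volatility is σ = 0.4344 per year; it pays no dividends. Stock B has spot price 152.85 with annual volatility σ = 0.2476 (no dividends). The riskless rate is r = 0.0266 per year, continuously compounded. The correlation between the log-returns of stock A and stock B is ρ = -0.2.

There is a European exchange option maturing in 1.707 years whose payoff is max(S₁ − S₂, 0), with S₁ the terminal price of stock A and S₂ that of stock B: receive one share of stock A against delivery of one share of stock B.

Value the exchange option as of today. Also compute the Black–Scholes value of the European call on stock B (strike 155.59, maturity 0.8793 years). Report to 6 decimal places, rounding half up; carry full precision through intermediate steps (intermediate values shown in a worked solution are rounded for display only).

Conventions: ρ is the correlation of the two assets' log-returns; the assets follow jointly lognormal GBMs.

σ_eff = √(σ₁² + σ₂² − 2ρσ₁σ₂) = √(0.4344² + 0.2476² − 2·-0.2·0.4344·0.2476) = 0.541324
d₁ = (ln(S₁/S₂) + (q₂ − q₁ + σ_eff²/2)T) / (σ_eff√T) = (ln(161.79/152.85) + (0.0 − 0.0 + 0.146516)·1.707) / 0.707252 = 0.433997
d₂ = d₁ − σ_eff√T = 0.433997 − 0.707252 = -0.273256
N(d₁) = 0.667855,  N(d₂) = 0.392328
V = S₁·e^{−q₁T}·N(d₁) − S₂·e^{−q₂T}·N(d₂) = 108.052183 − 59.967383 = 48.084800
[vanilla: stock B call K=155.59]
σ√T = 0.2476·√0.8793 = 0.232177
d₁ = (ln(S/K) + (r+σ²/2)T) / (σ√T) = (ln(152.85/155.59) + (0.0266+0.2476²/2)·0.8793) / 0.232177 = (-0.017767 + 0.050342) / 0.232177 = 0.140303
d₂ = d₁ − σ√T = 0.140303 − 0.232177 = -0.091874
e^{−rT} = 0.976882
N(d₁) = 0.555790,  N(d₂) = 0.463399
price = S·N(d₁) − K·e^{−rT}·N(d₂) = 84.952465 − 70.433460 = 14.519005

exchange price = 48.084800
price(stock B call K=155.59) = 14.519005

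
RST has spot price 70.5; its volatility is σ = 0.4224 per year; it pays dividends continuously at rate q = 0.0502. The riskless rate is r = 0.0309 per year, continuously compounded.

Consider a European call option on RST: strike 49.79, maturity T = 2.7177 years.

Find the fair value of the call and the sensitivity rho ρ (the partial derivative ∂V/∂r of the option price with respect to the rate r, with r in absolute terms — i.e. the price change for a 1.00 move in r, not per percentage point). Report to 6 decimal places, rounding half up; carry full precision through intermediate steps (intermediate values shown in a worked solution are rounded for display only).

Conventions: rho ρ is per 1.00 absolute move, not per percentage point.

price = 23.703370
ρ = 65.974428

σ√T = 0.4224·√2.7177 = 0.696345
d₁ = (ln(S/K) + (r−q+σ²/2)T) / (σ√T) = (ln(70.5/49.79) + (0.0309−0.0502+0.4224²/2)·2.7177) / 0.696345 = (0.347799 + 0.189997) / 0.696345 = 0.772311
d₂ = d₁ − σ√T = 0.772311 − 0.696345 = 0.075966
e^{−rT} = 0.919452
e^{−qT} = 0.872469
N(d₁) = 0.780035,  N(d₂) = 0.530277
Call price V = S·e^{−qT}·N(d₁) − K·e^{−rT}·N(d₂) = 47.979202 − 24.275832 = 23.703370
ρ = K·T·e^{−rT}·N(d₂) = 65.974428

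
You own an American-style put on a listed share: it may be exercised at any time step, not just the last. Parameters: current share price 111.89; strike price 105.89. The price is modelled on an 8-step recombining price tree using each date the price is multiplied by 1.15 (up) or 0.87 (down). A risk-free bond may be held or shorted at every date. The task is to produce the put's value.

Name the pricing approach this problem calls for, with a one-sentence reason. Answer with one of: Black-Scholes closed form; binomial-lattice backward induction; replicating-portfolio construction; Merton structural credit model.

Key observation: the put (strike 105.89 on spot 111.89) is American-style on a 8-step discrete price model, so the early-exercise decision at every node requires stepwise backward valuation — a closed form cannot price the exercise right.

framework: binomial-lattice backward induction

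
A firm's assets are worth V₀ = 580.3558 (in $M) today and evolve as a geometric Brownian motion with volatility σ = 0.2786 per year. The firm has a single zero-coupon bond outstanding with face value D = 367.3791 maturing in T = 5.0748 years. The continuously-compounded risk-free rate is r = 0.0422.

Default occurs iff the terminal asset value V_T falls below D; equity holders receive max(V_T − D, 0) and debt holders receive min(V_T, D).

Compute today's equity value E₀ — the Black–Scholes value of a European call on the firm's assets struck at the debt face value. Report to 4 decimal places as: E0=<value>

With assets at 580.3558 and a single debt payment of 367.3791 at 5.0748 years:
d₁ = [ln(V₀/D) + (r + σ²/2)T] / (σ√T)
   = [ln(580.3558/367.3791) + (0.0422 + 0.5·0.2786²)·5.0748] / (0.2786·√5.0748)
   = [0.457247 + 0.411104] / 0.627611 = 1.383582
d₂ = d₁ − σ√T = 1.383582 − 0.627611 = 0.755971
N(d₁) = 0.916757,  N(d₂) = 0.775167,  e^(−rT) = 0.807222
E₀ = V₀·N(d₁) − D·e^(−rT)·N(d₂)
   = 580.3558·0.916757 − 367.3791·0.807222·0.775167 = 302.164387

E0=302.1644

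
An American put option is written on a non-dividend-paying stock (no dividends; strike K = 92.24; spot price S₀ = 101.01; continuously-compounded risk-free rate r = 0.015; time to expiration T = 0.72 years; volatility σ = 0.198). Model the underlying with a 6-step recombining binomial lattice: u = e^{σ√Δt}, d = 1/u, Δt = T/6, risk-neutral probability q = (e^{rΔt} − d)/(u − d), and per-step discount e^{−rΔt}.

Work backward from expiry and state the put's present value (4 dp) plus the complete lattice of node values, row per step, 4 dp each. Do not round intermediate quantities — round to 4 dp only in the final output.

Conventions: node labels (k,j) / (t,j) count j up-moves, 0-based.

price = 2.9179
tree:
2.9179
4.6465 1.1718
7.2028 2.0657 0.2677
10.7912 3.5823 0.5321 0.0000
15.4663 6.0796 1.0575 0.0000 0.0000
20.5556 10.0156 2.1020 0.0000 0.0000 0.0000
25.3075 15.4663 4.1780 0.0000 0.0000 0.0000 0.0000

Δt=0.12000  u=1.07100  d=0.93371  q=0.49598  discount=0.99820
step 6 (expiry): payoffs max(K−S,0) = 25.3075 15.4663 4.1780 0.0000 0.0000 0.0000 0.0000
k=5: (k=5,j=0): S=71.6844, K−S=20.5556, hold=20.3897 ⇒ V=20.5556 exercise | (k=5,j=1): S=82.2244, K−S=10.0156, hold=9.8497 ⇒ V=10.0156 exercise | (k=5,j=2): S=94.3141, K−S=0.0000, hold=2.1020 ⇒ V=2.1020 continue | (k=5,j=3): S=108.1813, K−S=0.0000, hold=0.0000 ⇒ V=0.0000 continue | (k=5,j=4): S=124.0875, K−S=0.0000, hold=0.0000 ⇒ V=0.0000 continue | (k=5,j=5): S=142.3325, K−S=0.0000, hold=0.0000 ⇒ V=0.0000 continue
k=4: (k=4,j=0): S=76.7737, K−S=15.4663, hold=15.3004 ⇒ V=15.4663 exercise | (k=4,j=1): S=88.0620, K−S=4.1780, hold=6.0796 ⇒ V=6.0796 continue | (k=4,j=2): S=101.0100, K−S=0.0000, hold=1.0575 ⇒ V=1.0575 continue | (k=4,j=3): S=115.8618, K−S=0.0000, hold=0.0000 ⇒ V=0.0000 continue | (k=4,j=4): S=132.8973, K−S=0.0000, hold=0.0000 ⇒ V=0.0000 continue
k=3: (k=3,j=0): S=82.2244, K−S=10.0156, hold=10.7912 ⇒ V=10.7912 continue | (k=3,j=1): S=94.3141, K−S=0.0000, hold=3.5823 ⇒ V=3.5823 continue | (k=3,j=2): S=108.1813, K−S=0.0000, hold=0.5321 ⇒ V=0.5321 continue | (k=3,j=3): S=124.0875, K−S=0.0000, hold=0.0000 ⇒ V=0.0000 continue
k=2: (k=2,j=0): S=88.0620, K−S=4.1780, hold=7.2028 ⇒ V=7.2028 continue | (k=2,j=1): S=101.0100, K−S=0.0000, hold=2.0657 ⇒ V=2.0657 continue | (k=2,j=2): S=115.8618, K−S=0.0000, hold=0.2677 ⇒ V=0.2677 continue
k=1: (k=1,j=0): S=94.3141, K−S=0.0000, hold=4.6465 ⇒ V=4.6465 continue | (k=1,j=1): S=108.1813, K−S=0.0000, hold=1.1718 ⇒ V=1.1718 continue
k=0: (k=0,j=0): S=101.0100, K−S=0.0000, hold=2.9179 ⇒ V=2.9179 continue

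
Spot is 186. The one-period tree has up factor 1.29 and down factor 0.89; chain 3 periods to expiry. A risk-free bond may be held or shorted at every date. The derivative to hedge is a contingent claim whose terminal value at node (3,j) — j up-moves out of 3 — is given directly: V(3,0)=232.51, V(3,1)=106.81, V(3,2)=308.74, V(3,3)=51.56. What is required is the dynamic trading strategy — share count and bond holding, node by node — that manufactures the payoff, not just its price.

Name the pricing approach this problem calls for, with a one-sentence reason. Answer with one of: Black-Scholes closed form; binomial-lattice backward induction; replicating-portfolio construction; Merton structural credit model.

Key observation: the mandate to exhibit the hedge at every date and state singles out the replicating-portfolio construction on the 3-period tree with factors 1.29 and 0.89 from 186.

framework: replicating-portfolio construction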